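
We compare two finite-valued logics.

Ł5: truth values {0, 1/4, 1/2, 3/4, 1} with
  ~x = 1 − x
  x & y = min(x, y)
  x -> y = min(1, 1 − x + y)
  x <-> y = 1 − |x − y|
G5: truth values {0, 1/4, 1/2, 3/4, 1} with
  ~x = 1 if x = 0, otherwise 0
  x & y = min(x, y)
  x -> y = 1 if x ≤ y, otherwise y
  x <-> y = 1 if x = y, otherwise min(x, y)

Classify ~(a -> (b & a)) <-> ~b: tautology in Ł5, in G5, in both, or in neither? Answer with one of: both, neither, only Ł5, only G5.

In Ł5: at a = 0, b = 0 the value is 0 — not a tautology.
In G5: at a = 0, b = 0 the value is 0 — not a tautology.

neither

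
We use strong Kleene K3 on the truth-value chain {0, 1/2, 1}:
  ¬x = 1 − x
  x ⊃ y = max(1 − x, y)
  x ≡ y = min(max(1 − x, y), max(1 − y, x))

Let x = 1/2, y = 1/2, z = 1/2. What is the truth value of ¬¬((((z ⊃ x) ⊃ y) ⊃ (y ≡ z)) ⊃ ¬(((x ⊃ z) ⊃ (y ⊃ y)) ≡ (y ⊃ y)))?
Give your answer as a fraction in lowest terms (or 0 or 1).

z ⊃ x = 1/2 ⊃ 1/2 = 1/2
(z ⊃ x) ⊃ y = 1/2 ⊃ 1/2 = 1/2
y ≡ z = 1/2 ≡ 1/2 = 1/2
((z ⊃ x) ⊃ y) ⊃ (y ≡ z) = 1/2 ⊃ 1/2 = 1/2
x ⊃ z = 1/2 ⊃ 1/2 = 1/2
y ⊃ y = 1/2 ⊃ 1/2 = 1/2
(x ⊃ z) ⊃ (y ⊃ y) = 1/2 ⊃ 1/2 = 1/2
y ⊃ y = 1/2 ⊃ 1/2 = 1/2
((x ⊃ z) ⊃ (y ⊃ y)) ≡ (y ⊃ y) = 1/2 ≡ 1/2 = 1/2
¬(((x ⊃ z) ⊃ (y ⊃ y)) ≡ (y ⊃ y)) = ¬1/2 = 1/2
(((z ⊃ x) ⊃ y) ⊃ (y ≡ z)) ⊃ ¬(((x ⊃ z) ⊃ (y ⊃ y)) ≡ (y ⊃ y)) = 1/2 ⊃ 1/2 = 1/2
¬((((z ⊃ x) ⊃ y) ⊃ (y ≡ z)) ⊃ ¬(((x ⊃ z) ⊃ (y ⊃ y)) ≡ (y ⊃ y))) = ¬1/2 = 1/2
¬¬((((z ⊃ x) ⊃ y) ⊃ (y ≡ z)) ⊃ ¬(((x ⊃ z) ⊃ (y ⊃ y)) ≡ (y ⊃ y))) = ¬1/2 = 1/2

1/2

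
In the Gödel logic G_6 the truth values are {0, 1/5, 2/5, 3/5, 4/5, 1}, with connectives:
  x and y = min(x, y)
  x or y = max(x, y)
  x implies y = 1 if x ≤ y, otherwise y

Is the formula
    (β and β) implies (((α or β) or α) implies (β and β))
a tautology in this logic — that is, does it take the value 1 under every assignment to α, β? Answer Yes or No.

Yes

At α = 1/5, β = 2/5, for instance:
β and β = 2/5 and 2/5 = 2/5
α or β = 1/5 or 2/5 = 2/5
(α or β) or α = 2/5 or 1/5 = 2/5
((α or β) or α) implies (β and β) = 2/5 implies 2/5 = 1
(β and β) implies (((α or β) or α) implies (β and β)) = 2/5 implies 1 = 1
and checking the remaining 35 assignments likewise gives ≥ 1 in every case.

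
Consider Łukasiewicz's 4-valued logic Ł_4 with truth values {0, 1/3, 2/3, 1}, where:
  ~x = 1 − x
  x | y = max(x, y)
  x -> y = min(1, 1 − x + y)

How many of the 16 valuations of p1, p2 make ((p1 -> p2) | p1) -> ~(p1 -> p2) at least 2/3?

p1 = 0, p2 = 0 ↦ 0  <
p1 = 0, p2 = 1/3 ↦ 0  <
p1 = 0, p2 = 2/3 ↦ 0  <
p1 = 0, p2 = 1 ↦ 0  <
p1 = 1/3, p2 = 0 ↦ 2/3  ≥
p1 = 1/3, p2 = 1/3 ↦ 0  <
p1 = 1/3, p2 = 2/3 ↦ 0  <
p1 = 1/3, p2 = 1 ↦ 0  <
p1 = 2/3, p2 = 0 ↦ 1  ≥
p1 = 2/3, p2 = 1/3 ↦ 2/3  ≥
p1 = 2/3, p2 = 2/3 ↦ 0  <
p1 = 2/3, p2 = 1 ↦ 0  <
p1 = 1, p2 = 0 ↦ 1  ≥
p1 = 1, p2 = 1/3 ↦ 2/3  ≥
p1 = 1, p2 = 2/3 ↦ 1/3  <
p1 = 1, p2 = 1 ↦ 0  <
So 5 of the 16 assignments meet the threshold.

5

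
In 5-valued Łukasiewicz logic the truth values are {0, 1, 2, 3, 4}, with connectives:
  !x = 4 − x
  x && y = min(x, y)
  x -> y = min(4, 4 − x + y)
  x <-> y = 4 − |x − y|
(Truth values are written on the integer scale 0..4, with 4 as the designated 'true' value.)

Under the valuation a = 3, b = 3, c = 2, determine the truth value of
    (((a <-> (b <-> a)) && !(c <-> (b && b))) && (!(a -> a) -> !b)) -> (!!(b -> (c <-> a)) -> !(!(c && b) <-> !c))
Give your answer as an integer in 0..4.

3

b <-> a = 3 <-> 3 = 4
a <-> (b <-> a) = 3 <-> 4 = 3
b && b = 3 && 3 = 3
c <-> (b && b) = 2 <-> 3 = 3
!(c <-> (b && b)) = !3 = 1
(a <-> (b <-> a)) && !(c <-> (b && b)) = 3 && 1 = 1
a -> a = 3 -> 3 = 4
!(a -> a) = !4 = 0
!b = !3 = 1
!(a -> a) -> !b = 0 -> 1 = 4
((a <-> (b <-> a)) && !(c <-> (b && b))) && (!(a -> a) -> !b) = 1 && 4 = 1
c <-> a = 2 <-> 3 = 3
b -> (c <-> a) = 3 -> 3 = 4
!(b -> (c <-> a)) = !4 = 0
!!(b -> (c <-> a)) = !0 = 4
c && b = 2 && 3 = 2
!(c && b) = !2 = 2
!c = !2 = 2
!(c && b) <-> !c = 2 <-> 2 = 4
!(!(c && b) <-> !c) = !4 = 0
!!(b -> (c <-> a)) -> !(!(c && b) <-> !c) = 4 -> 0 = 0
(((a <-> (b <-> a)) && !(c <-> (b && b))) && (!(a -> a) -> !b)) -> (!!(b -> (c <-> a)) -> !(!(c && b) <-> !c)) = 1 -> 0 = 3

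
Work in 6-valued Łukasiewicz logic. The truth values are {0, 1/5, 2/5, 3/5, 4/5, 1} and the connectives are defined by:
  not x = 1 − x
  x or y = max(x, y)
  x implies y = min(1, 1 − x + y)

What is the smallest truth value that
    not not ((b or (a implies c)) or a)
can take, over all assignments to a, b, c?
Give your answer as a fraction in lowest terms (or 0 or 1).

Take a = 2/5, b = 0, c = 0:
a implies c = 2/5 implies 0 = 3/5
b or (a implies c) = 0 or 3/5 = 3/5
(b or (a implies c)) or a = 3/5 or 2/5 = 3/5
not ((b or (a implies c)) or a) = not 3/5 = 2/5
not not ((b or (a implies c)) or a) = not 2/5 = 3/5
No assignment yields a value below 3/5, so this is the minimum.

3/5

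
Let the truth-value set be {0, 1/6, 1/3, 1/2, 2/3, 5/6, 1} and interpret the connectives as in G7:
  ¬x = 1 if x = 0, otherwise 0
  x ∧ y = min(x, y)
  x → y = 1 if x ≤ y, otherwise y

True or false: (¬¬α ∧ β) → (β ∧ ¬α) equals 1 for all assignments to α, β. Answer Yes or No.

Counterexample: take α = 1/6, β = 1/6.
¬α = ¬1/6 = 0
¬¬α = ¬0 = 1
¬¬α ∧ β = 1 ∧ 1/6 = 1/6
¬α = ¬1/6 = 0
β ∧ ¬α = 1/6 ∧ 0 = 0
(¬¬α ∧ β) → (β ∧ ¬α) = 1/6 → 0 = 0
This gives 0 ≠ 1.

No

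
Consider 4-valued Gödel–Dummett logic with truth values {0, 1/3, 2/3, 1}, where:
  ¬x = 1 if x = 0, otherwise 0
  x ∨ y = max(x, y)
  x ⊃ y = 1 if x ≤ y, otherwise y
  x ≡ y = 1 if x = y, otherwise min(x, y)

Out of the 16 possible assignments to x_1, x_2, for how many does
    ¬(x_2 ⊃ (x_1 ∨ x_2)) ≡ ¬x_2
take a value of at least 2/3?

x_1 = 0, x_2 = 0 ↦ 0  <
x_1 = 0, x_2 = 1/3 ↦ 1  ≥
x_1 = 0, x_2 = 2/3 ↦ 1  ≥
x_1 = 0, x_2 = 1 ↦ 1  ≥
x_1 = 1/3, x_2 = 0 ↦ 0  <
x_1 = 1/3, x_2 = 1/3 ↦ 1  ≥
x_1 = 1/3, x_2 = 2/3 ↦ 1  ≥
x_1 = 1/3, x_2 = 1 ↦ 1  ≥
x_1 = 2/3, x_2 = 0 ↦ 0  <
x_1 = 2/3, x_2 = 1/3 ↦ 1  ≥
x_1 = 2/3, x_2 = 2/3 ↦ 1  ≥
x_1 = 2/3, x_2 = 1 ↦ 1  ≥
x_1 = 1, x_2 = 0 ↦ 0  <
x_1 = 1, x_2 = 1/3 ↦ 1  ≥
x_1 = 1, x_2 = 2/3 ↦ 1  ≥
x_1 = 1, x_2 = 1 ↦ 1  ≥
So 12 of the 16 assignments meet the threshold.

12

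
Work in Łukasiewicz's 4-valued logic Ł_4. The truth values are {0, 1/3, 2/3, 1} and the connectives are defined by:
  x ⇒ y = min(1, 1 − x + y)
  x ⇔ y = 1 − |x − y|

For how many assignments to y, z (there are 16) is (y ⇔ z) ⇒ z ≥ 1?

y = 0, z = 0 ↦ 0  <
y = 0, z = 1/3 ↦ 2/3  <
y = 0, z = 2/3 ↦ 1  ≥
y = 0, z = 1 ↦ 1  ≥
y = 1/3, z = 0 ↦ 1/3  <
y = 1/3, z = 1/3 ↦ 1/3  <
y = 1/3, z = 2/3 ↦ 1  ≥
y = 1/3, z = 1 ↦ 1  ≥
y = 2/3, z = 0 ↦ 2/3  <
y = 2/3, z = 1/3 ↦ 2/3  <
y = 2/3, z = 2/3 ↦ 2/3  <
y = 2/3, z = 1 ↦ 1  ≥
y = 1, z = 0 ↦ 1  ≥
y = 1, z = 1/3 ↦ 1  ≥
y = 1, z = 2/3 ↦ 1  ≥
y = 1, z = 1 ↦ 1  ≥
So 9 of the 16 assignments meet the threshold.

9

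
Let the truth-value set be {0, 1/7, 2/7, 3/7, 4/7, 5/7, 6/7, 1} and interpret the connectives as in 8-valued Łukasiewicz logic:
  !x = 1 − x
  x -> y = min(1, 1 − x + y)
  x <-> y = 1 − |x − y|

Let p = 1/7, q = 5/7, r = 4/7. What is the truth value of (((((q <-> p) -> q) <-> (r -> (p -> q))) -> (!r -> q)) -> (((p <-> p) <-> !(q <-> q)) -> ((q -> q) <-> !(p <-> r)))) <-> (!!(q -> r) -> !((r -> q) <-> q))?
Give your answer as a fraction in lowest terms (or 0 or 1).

q <-> p = 5/7 <-> 1/7 = 3/7
(q <-> p) -> q = 3/7 -> 5/7 = 1
p -> q = 1/7 -> 5/7 = 1
r -> (p -> q) = 4/7 -> 1 = 1
((q <-> p) -> q) <-> (r -> (p -> q)) = 1 <-> 1 = 1
!r = !4/7 = 3/7
!r -> q = 3/7 -> 5/7 = 1
(((q <-> p) -> q) <-> (r -> (p -> q))) -> (!r -> q) = 1 -> 1 = 1
p <-> p = 1/7 <-> 1/7 = 1
q <-> q = 5/7 <-> 5/7 = 1
!(q <-> q) = !1 = 0
(p <-> p) <-> !(q <-> q) = 1 <-> 0 = 0
q -> q = 5/7 -> 5/7 = 1
p <-> r = 1/7 <-> 4/7 = 4/7
!(p <-> r) = !4/7 = 3/7
(q -> q) <-> !(p <-> r) = 1 <-> 3/7 = 3/7
((p <-> p) <-> !(q <-> q)) -> ((q -> q) <-> !(p <-> r)) = 0 -> 3/7 = 1
((((q <-> p) -> q) <-> (r -> (p -> q))) -> (!r -> q)) -> (((p <-> p) <-> !(q <-> q)) -> ((q -> q) <-> !(p <-> r))) = 1 -> 1 = 1
q -> r = 5/7 -> 4/7 = 6/7
!(q -> r) = !6/7 = 1/7
!!(q -> r) = !1/7 = 6/7
r -> q = 4/7 -> 5/7 = 1
(r -> q) <-> q = 1 <-> 5/7 = 5/7
!((r -> q) <-> q) = !5/7 = 2/7
!!(q -> r) -> !((r -> q) <-> q) = 6/7 -> 2/7 = 3/7
(((((q <-> p) -> q) <-> (r -> (p -> q))) -> (!r -> q)) -> (((p <-> p) <-> !(q <-> q)) -> ((q -> q) <-> !(p <-> r)))) <-> (!!(q -> r) -> !((r -> q) <-> q)) = 1 <-> 3/7 = 3/7

3/7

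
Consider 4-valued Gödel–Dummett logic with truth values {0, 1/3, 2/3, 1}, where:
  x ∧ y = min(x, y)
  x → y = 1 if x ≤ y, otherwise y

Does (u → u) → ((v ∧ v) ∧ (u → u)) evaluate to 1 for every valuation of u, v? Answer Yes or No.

No

Counterexample: take u = 0, v = 0.
u → u = 0 → 0 = 1
v ∧ v = 0 ∧ 0 = 0
(v ∧ v) ∧ (u → u) = 0 ∧ 1 = 0
(u → u) → ((v ∧ v) ∧ (u → u)) = 1 → 0 = 0
This gives 0 ≠ 1.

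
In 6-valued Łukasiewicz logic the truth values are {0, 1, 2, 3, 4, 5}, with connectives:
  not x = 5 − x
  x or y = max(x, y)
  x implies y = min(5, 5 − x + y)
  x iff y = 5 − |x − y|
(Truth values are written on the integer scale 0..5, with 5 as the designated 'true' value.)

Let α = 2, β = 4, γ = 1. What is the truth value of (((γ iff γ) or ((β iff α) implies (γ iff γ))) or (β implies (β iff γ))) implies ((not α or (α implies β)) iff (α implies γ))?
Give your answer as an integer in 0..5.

4

γ iff γ = 1 iff 1 = 5
β iff α = 4 iff 2 = 3
γ iff γ = 1 iff 1 = 5
(β iff α) implies (γ iff γ) = 3 implies 5 = 5
(γ iff γ) or ((β iff α) implies (γ iff γ)) = 5 or 5 = 5
β iff γ = 4 iff 1 = 2
β implies (β iff γ) = 4 implies 2 = 3
((γ iff γ) or ((β iff α) implies (γ iff γ))) or (β implies (β iff γ)) = 5 or 3 = 5
not α = not 2 = 3
α implies β = 2 implies 4 = 5
not α or (α implies β) = 3 or 5 = 5
α implies γ = 2 implies 1 = 4
(not α or (α implies β)) iff (α implies γ) = 5 iff 4 = 4
(((γ iff γ) or ((β iff α) implies (γ iff γ))) or (β implies (β iff γ))) implies ((not α or (α implies β)) iff (α implies γ)) = 5 implies 4 = 4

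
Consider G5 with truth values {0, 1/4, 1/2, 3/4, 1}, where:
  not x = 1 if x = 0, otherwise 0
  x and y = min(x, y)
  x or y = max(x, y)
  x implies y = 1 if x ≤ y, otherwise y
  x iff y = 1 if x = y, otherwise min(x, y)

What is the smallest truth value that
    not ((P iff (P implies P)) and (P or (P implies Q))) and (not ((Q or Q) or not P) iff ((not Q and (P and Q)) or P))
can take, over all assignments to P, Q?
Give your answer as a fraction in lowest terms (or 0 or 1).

0

Take P = 1/4, Q = 0:
P implies P = 1/4 implies 1/4 = 1
P iff (P implies P) = 1/4 iff 1 = 1/4
P implies Q = 1/4 implies 0 = 0
P or (P implies Q) = 1/4 or 0 = 1/4
(P iff (P implies P)) and (P or (P implies Q)) = 1/4 and 1/4 = 1/4
not ((P iff (P implies P)) and (P or (P implies Q))) = not 1/4 = 0
Q or Q = 0 or 0 = 0
not P = not 1/4 = 0
(Q or Q) or not P = 0 or 0 = 0
not ((Q or Q) or not P) = not 0 = 1
not Q = not 0 = 1
P and Q = 1/4 and 0 = 0
not Q and (P and Q) = 1 and 0 = 0
(not Q and (P and Q)) or P = 0 or 1/4 = 1/4
not ((Q or Q) or not P) iff ((not Q and (P and Q)) or P) = 1 iff 1/4 = 1/4
not ((P iff (P implies P)) and (P or (P implies Q))) and (not ((Q or Q) or not P) iff ((not Q and (P and Q)) or P)) = 0 and 1/4 = 0
No assignment yields a value below 0, so this is the minimum.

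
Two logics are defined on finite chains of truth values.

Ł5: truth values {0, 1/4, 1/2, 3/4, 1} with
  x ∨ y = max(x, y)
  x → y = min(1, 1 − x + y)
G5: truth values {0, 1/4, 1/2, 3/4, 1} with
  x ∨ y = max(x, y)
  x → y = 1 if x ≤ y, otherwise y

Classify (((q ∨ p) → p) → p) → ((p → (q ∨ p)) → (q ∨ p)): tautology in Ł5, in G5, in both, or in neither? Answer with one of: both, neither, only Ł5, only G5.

only Ł5

In Ł5: every assignment gives 1 — tautology.
In G5: at p = 0, q = 1/4 the value is 1/4 — not a tautology.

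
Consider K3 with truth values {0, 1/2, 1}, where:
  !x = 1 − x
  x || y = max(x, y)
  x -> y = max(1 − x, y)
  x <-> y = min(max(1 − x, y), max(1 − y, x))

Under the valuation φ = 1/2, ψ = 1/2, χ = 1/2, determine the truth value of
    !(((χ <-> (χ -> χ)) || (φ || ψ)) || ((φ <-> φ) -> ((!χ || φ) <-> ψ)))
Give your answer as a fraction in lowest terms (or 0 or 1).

χ -> χ = 1/2 -> 1/2 = 1/2
χ <-> (χ -> χ) = 1/2 <-> 1/2 = 1/2
φ || ψ = 1/2 || 1/2 = 1/2
(χ <-> (χ -> χ)) || (φ || ψ) = 1/2 || 1/2 = 1/2
φ <-> φ = 1/2 <-> 1/2 = 1/2
!χ = !1/2 = 1/2
!χ || φ = 1/2 || 1/2 = 1/2
(!χ || φ) <-> ψ = 1/2 <-> 1/2 = 1/2
(φ <-> φ) -> ((!χ || φ) <-> ψ) = 1/2 -> 1/2 = 1/2
((χ <-> (χ -> χ)) || (φ || ψ)) || ((φ <-> φ) -> ((!χ || φ) <-> ψ)) = 1/2 || 1/2 = 1/2
!(((χ <-> (χ -> χ)) || (φ || ψ)) || ((φ <-> φ) -> ((!χ || φ) <-> ψ))) = !1/2 = 1/2

1/2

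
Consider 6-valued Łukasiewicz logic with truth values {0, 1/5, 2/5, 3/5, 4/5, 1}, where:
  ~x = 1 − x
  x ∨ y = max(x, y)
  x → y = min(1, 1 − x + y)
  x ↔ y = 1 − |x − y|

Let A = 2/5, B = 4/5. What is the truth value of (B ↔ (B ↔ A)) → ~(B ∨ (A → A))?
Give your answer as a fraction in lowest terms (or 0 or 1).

1/5

B ↔ A = 4/5 ↔ 2/5 = 3/5
B ↔ (B ↔ A) = 4/5 ↔ 3/5 = 4/5
A → A = 2/5 → 2/5 = 1
B ∨ (A → A) = 4/5 ∨ 1 = 1
~(B ∨ (A → A)) = ~1 = 0
(B ↔ (B ↔ A)) → ~(B ∨ (A → A)) = 4/5 → 0 = 1/5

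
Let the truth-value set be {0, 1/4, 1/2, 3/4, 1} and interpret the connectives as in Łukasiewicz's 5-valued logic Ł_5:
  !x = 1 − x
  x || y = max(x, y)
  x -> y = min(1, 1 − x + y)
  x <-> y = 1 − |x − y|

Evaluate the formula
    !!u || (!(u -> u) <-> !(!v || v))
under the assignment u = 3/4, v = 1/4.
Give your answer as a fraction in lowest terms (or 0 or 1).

!u = !3/4 = 1/4
!!u = !1/4 = 3/4
u -> u = 3/4 -> 3/4 = 1
!(u -> u) = !1 = 0
!v = !1/4 = 3/4
!v || v = 3/4 || 1/4 = 3/4
!(!v || v) = !3/4 = 1/4
!(u -> u) <-> !(!v || v) = 0 <-> 1/4 = 3/4
!!u || (!(u -> u) <-> !(!v || v)) = 3/4 || 3/4 = 3/4

3/4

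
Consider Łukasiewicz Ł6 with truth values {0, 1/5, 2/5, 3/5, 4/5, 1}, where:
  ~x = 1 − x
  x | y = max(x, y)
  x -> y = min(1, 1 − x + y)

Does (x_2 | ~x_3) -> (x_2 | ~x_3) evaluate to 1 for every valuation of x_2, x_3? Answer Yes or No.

Yes

At x_2 = 3/5, x_3 = 2/5, for instance:
~x_3 = ~2/5 = 3/5
x_2 | ~x_3 = 3/5 | 3/5 = 3/5
(x_2 | ~x_3) -> (x_2 | ~x_3) = 3/5 -> 3/5 = 1
and checking the remaining 35 assignments likewise gives ≥ 1 in every case.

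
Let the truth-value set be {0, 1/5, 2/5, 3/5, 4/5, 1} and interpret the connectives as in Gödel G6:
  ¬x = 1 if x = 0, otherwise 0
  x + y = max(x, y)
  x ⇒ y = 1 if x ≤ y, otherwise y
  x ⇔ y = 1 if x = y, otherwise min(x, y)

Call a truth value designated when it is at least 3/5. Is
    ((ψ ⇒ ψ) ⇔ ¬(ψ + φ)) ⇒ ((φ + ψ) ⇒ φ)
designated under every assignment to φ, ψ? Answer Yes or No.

At φ = 2/5, ψ = 3/5, for instance:
ψ ⇒ ψ = 3/5 ⇒ 3/5 = 1
ψ + φ = 3/5 + 2/5 = 3/5
¬(ψ + φ) = ¬3/5 = 0
(ψ ⇒ ψ) ⇔ ¬(ψ + φ) = 1 ⇔ 0 = 0
φ + ψ = 2/5 + 3/5 = 3/5
(φ + ψ) ⇒ φ = 3/5 ⇒ 2/5 = 2/5
((ψ ⇒ ψ) ⇔ ¬(ψ + φ)) ⇒ ((φ + ψ) ⇒ φ) = 0 ⇒ 2/5 = 1
and checking the remaining 35 assignments likewise gives ≥ 3/5 in every case.

Yes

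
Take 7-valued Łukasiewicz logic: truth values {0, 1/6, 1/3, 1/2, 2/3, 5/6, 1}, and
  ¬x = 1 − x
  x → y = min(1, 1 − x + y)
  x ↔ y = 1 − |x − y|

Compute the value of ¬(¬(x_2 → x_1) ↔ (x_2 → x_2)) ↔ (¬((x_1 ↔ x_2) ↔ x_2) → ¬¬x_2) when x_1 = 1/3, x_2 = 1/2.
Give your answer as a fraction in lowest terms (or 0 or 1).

x_2 → x_1 = 1/2 → 1/3 = 5/6
¬(x_2 → x_1) = ¬5/6 = 1/6
x_2 → x_2 = 1/2 → 1/2 = 1
¬(x_2 → x_1) ↔ (x_2 → x_2) = 1/6 ↔ 1 = 1/6
¬(¬(x_2 → x_1) ↔ (x_2 → x_2)) = ¬1/6 = 5/6
x_1 ↔ x_2 = 1/3 ↔ 1/2 = 5/6
(x_1 ↔ x_2) ↔ x_2 = 5/6 ↔ 1/2 = 2/3
¬((x_1 ↔ x_2) ↔ x_2) = ¬2/3 = 1/3
¬x_2 = ¬1/2 = 1/2
¬¬x_2 = ¬1/2 = 1/2
¬((x_1 ↔ x_2) ↔ x_2) → ¬¬x_2 = 1/3 → 1/2 = 1
¬(¬(x_2 → x_1) ↔ (x_2 → x_2)) ↔ (¬((x_1 ↔ x_2) ↔ x_2) → ¬¬x_2) = 5/6 ↔ 1 = 5/6

5/6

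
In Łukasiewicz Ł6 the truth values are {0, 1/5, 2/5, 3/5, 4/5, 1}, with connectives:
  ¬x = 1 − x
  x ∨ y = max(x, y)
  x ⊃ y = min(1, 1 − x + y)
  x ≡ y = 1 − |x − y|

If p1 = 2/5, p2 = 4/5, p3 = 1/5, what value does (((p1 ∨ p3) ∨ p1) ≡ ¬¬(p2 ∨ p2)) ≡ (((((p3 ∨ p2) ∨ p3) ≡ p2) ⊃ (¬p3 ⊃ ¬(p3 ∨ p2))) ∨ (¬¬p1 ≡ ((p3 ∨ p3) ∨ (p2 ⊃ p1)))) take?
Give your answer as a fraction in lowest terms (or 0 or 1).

4/5

p1 ∨ p3 = 2/5 ∨ 1/5 = 2/5
(p1 ∨ p3) ∨ p1 = 2/5 ∨ 2/5 = 2/5
p2 ∨ p2 = 4/5 ∨ 4/5 = 4/5
¬(p2 ∨ p2) = ¬4/5 = 1/5
¬¬(p2 ∨ p2) = ¬1/5 = 4/5
((p1 ∨ p3) ∨ p1) ≡ ¬¬(p2 ∨ p2) = 2/5 ≡ 4/5 = 3/5
p3 ∨ p2 = 1/5 ∨ 4/5 = 4/5
(p3 ∨ p2) ∨ p3 = 4/5 ∨ 1/5 = 4/5
((p3 ∨ p2) ∨ p3) ≡ p2 = 4/5 ≡ 4/5 = 1
¬p3 = ¬1/5 = 4/5
p3 ∨ p2 = 1/5 ∨ 4/5 = 4/5
¬(p3 ∨ p2) = ¬4/5 = 1/5
¬p3 ⊃ ¬(p3 ∨ p2) = 4/5 ⊃ 1/5 = 2/5
(((p3 ∨ p2) ∨ p3) ≡ p2) ⊃ (¬p3 ⊃ ¬(p3 ∨ p2)) = 1 ⊃ 2/5 = 2/5
¬p1 = ¬2/5 = 3/5
¬¬p1 = ¬3/5 = 2/5
p3 ∨ p3 = 1/5 ∨ 1/5 = 1/5
p2 ⊃ p1 = 4/5 ⊃ 2/5 = 3/5
(p3 ∨ p3) ∨ (p2 ⊃ p1) = 1/5 ∨ 3/5 = 3/5
¬¬p1 ≡ ((p3 ∨ p3) ∨ (p2 ⊃ p1)) = 2/5 ≡ 3/5 = 4/5
((((p3 ∨ p2) ∨ p3) ≡ p2) ⊃ (¬p3 ⊃ ¬(p3 ∨ p2))) ∨ (¬¬p1 ≡ ((p3 ∨ p3) ∨ (p2 ⊃ p1))) = 2/5 ∨ 4/5 = 4/5
(((p1 ∨ p3) ∨ p1) ≡ ¬¬(p2 ∨ p2)) ≡ (((((p3 ∨ p2) ∨ p3) ≡ p2) ⊃ (¬p3 ⊃ ¬(p3 ∨ p2))) ∨ (¬¬p1 ≡ ((p3 ∨ p3) ∨ (p2 ⊃ p1)))) = 3/5 ≡ 4/5 = 4/5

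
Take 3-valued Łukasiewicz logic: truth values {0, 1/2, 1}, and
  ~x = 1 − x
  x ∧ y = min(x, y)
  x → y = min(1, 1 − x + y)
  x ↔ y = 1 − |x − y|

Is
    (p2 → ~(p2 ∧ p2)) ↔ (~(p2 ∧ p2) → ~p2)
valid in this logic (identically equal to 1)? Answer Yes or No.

Counterexample: take p2 = 1.
p2 ∧ p2 = 1 ∧ 1 = 1
~(p2 ∧ p2) = ~1 = 0
p2 → ~(p2 ∧ p2) = 1 → 0 = 0
p2 ∧ p2 = 1 ∧ 1 = 1
~(p2 ∧ p2) = ~1 = 0
~p2 = ~1 = 0
~(p2 ∧ p2) → ~p2 = 0 → 0 = 1
(p2 → ~(p2 ∧ p2)) ↔ (~(p2 ∧ p2) → ~p2) = 0 ↔ 1 = 0
This gives 0 ≠ 1.

No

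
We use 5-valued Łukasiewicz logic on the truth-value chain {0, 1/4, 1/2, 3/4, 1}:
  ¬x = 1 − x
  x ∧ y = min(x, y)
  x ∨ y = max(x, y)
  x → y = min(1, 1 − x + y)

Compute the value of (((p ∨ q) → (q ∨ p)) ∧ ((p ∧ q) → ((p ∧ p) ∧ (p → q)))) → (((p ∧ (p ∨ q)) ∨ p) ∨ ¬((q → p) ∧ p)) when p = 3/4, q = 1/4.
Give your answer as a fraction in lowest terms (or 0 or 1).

3/4

p ∨ q = 3/4 ∨ 1/4 = 3/4
q ∨ p = 1/4 ∨ 3/4 = 3/4
(p ∨ q) → (q ∨ p) = 3/4 → 3/4 = 1
p ∧ q = 3/4 ∧ 1/4 = 1/4
p ∧ p = 3/4 ∧ 3/4 = 3/4
p → q = 3/4 → 1/4 = 1/2
(p ∧ p) ∧ (p → q) = 3/4 ∧ 1/2 = 1/2
(p ∧ q) → ((p ∧ p) ∧ (p → q)) = 1/4 → 1/2 = 1
((p ∨ q) → (q ∨ p)) ∧ ((p ∧ q) → ((p ∧ p) ∧ (p → q))) = 1 ∧ 1 = 1
p ∨ q = 3/4 ∨ 1/4 = 3/4
p ∧ (p ∨ q) = 3/4 ∧ 3/4 = 3/4
(p ∧ (p ∨ q)) ∨ p = 3/4 ∨ 3/4 = 3/4
q → p = 1/4 → 3/4 = 1
(q → p) ∧ p = 1 ∧ 3/4 = 3/4
¬((q → p) ∧ p) = ¬3/4 = 1/4
((p ∧ (p ∨ q)) ∨ p) ∨ ¬((q → p) ∧ p) = 3/4 ∨ 1/4 = 3/4
(((p ∨ q) → (q ∨ p)) ∧ ((p ∧ q) → ((p ∧ p) ∧ (p → q)))) → (((p ∧ (p ∨ q)) ∨ p) ∨ ¬((q → p) ∧ p)) = 1 → 3/4 = 3/4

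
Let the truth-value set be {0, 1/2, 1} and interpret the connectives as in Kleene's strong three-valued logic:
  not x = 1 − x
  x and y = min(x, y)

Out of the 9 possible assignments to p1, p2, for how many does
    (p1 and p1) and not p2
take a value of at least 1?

1

p1 = 0, p2 = 0 ↦ 0  <
p1 = 0, p2 = 1/2 ↦ 0  <
p1 = 0, p2 = 1 ↦ 0  <
p1 = 1/2, p2 = 0 ↦ 1/2  <
p1 = 1/2, p2 = 1/2 ↦ 1/2  <
p1 = 1/2, p2 = 1 ↦ 0  <
p1 = 1, p2 = 0 ↦ 1  ≥
p1 = 1, p2 = 1/2 ↦ 1/2  <
p1 = 1, p2 = 1 ↦ 0  <
So 1 of the 9 assignments meets the threshold.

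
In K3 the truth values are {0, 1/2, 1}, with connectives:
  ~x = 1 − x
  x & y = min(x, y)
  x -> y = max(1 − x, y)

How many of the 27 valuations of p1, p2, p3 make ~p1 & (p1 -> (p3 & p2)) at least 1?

9

value 1: 9 assignments (counts)
value 1/2: 9 assignments
value 0: 9 assignments
So 9 of the 27 assignments meet the threshold.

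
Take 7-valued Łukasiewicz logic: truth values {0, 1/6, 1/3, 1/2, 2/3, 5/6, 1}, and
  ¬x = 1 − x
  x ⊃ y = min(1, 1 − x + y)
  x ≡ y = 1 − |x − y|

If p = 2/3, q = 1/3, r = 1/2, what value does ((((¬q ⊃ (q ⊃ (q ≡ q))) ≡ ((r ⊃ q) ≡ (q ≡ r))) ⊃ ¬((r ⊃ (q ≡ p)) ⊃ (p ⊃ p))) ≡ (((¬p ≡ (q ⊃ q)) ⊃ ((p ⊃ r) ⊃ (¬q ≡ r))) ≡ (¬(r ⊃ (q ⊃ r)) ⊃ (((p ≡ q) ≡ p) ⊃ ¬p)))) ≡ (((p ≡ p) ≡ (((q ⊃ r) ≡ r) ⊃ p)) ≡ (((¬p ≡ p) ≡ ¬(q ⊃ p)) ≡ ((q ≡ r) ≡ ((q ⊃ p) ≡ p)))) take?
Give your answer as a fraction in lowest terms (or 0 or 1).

¬q = ¬1/3 = 2/3
q ≡ q = 1/3 ≡ 1/3 = 1
q ⊃ (q ≡ q) = 1/3 ⊃ 1 = 1
¬q ⊃ (q ⊃ (q ≡ q)) = 2/3 ⊃ 1 = 1
r ⊃ q = 1/2 ⊃ 1/3 = 5/6
q ≡ r = 1/3 ≡ 1/2 = 5/6
(r ⊃ q) ≡ (q ≡ r) = 5/6 ≡ 5/6 = 1
(¬q ⊃ (q ⊃ (q ≡ q))) ≡ ((r ⊃ q) ≡ (q ≡ r)) = 1 ≡ 1 = 1
q ≡ p = 1/3 ≡ 2/3 = 2/3
r ⊃ (q ≡ p) = 1/2 ⊃ 2/3 = 1
p ⊃ p = 2/3 ⊃ 2/3 = 1
(r ⊃ (q ≡ p)) ⊃ (p ⊃ p) = 1 ⊃ 1 = 1
¬((r ⊃ (q ≡ p)) ⊃ (p ⊃ p)) = ¬1 = 0
((¬q ⊃ (q ⊃ (q ≡ q))) ≡ ((r ⊃ q) ≡ (q ≡ r))) ⊃ ¬((r ⊃ (q ≡ p)) ⊃ (p ⊃ p)) = 1 ⊃ 0 = 0
¬p = ¬2/3 = 1/3
q ⊃ q = 1/3 ⊃ 1/3 = 1
¬p ≡ (q ⊃ q) = 1/3 ≡ 1 = 1/3
p ⊃ r = 2/3 ⊃ 1/2 = 5/6
¬q = ¬1/3 = 2/3
¬q ≡ r = 2/3 ≡ 1/2 = 5/6
(p ⊃ r) ⊃ (¬q ≡ r) = 5/6 ⊃ 5/6 = 1
(¬p ≡ (q ⊃ q)) ⊃ ((p ⊃ r) ⊃ (¬q ≡ r)) = 1/3 ⊃ 1 = 1
q ⊃ r = 1/3 ⊃ 1/2 = 1
r ⊃ (q ⊃ r) = 1/2 ⊃ 1 = 1
¬(r ⊃ (q ⊃ r)) = ¬1 = 0
p ≡ q = 2/3 ≡ 1/3 = 2/3
(p ≡ q) ≡ p = 2/3 ≡ 2/3 = 1
¬p = ¬2/3 = 1/3
((p ≡ q) ≡ p) ⊃ ¬p = 1 ⊃ 1/3 = 1/3
¬(r ⊃ (q ⊃ r)) ⊃ (((p ≡ q) ≡ p) ⊃ ¬p) = 0 ⊃ 1/3 = 1
((¬p ≡ (q ⊃ q)) ⊃ ((p ⊃ r) ⊃ (¬q ≡ r))) ≡ (¬(r ⊃ (q ⊃ r)) ⊃ (((p ≡ q) ≡ p) ⊃ ¬p)) = 1 ≡ 1 = 1
(((¬q ⊃ (q ⊃ (q ≡ q))) ≡ ((r ⊃ q) ≡ (q ≡ r))) ⊃ ¬((r ⊃ (q ≡ p)) ⊃ (p ⊃ p))) ≡ (((¬p ≡ (q ⊃ q)) ⊃ ((p ⊃ r) ⊃ (¬q ≡ r))) ≡ (¬(r ⊃ (q ⊃ r)) ⊃ (((p ≡ q) ≡ p) ⊃ ¬p))) = 0 ≡ 1 = 0
p ≡ p = 2/3 ≡ 2/3 = 1
q ⊃ r = 1/3 ⊃ 1/2 = 1
(q ⊃ r) ≡ r = 1 ≡ 1/2 = 1/2
((q ⊃ r) ≡ r) ⊃ p = 1/2 ⊃ 2/3 = 1
(p ≡ p) ≡ (((q ⊃ r) ≡ r) ⊃ p) = 1 ≡ 1 = 1
¬p = ¬2/3 = 1/3
¬p ≡ p = 1/3 ≡ 2/3 = 2/3
q ⊃ p = 1/3 ⊃ 2/3 = 1
¬(q ⊃ p) = ¬1 = 0
(¬p ≡ p) ≡ ¬(q ⊃ p) = 2/3 ≡ 0 = 1/3
q ≡ r = 1/3 ≡ 1/2 = 5/6
q ⊃ p = 1/3 ⊃ 2/3 = 1
(q ⊃ p) ≡ p = 1 ≡ 2/3 = 2/3
(q ≡ r) ≡ ((q ⊃ p) ≡ p) = 5/6 ≡ 2/3 = 5/6
((¬p ≡ p) ≡ ¬(q ⊃ p)) ≡ ((q ≡ r) ≡ ((q ⊃ p) ≡ p)) = 1/3 ≡ 5/6 = 1/2
((p ≡ p) ≡ (((q ⊃ r) ≡ r) ⊃ p)) ≡ (((¬p ≡ p) ≡ ¬(q ⊃ p)) ≡ ((q ≡ r) ≡ ((q ⊃ p) ≡ p))) = 1 ≡ 1/2 = 1/2
((((¬q ⊃ (q ⊃ (q ≡ q))) ≡ ((r ⊃ q) ≡ (q ≡ r))) ⊃ ¬((r ⊃ (q ≡ p)) ⊃ (p ⊃ p))) ≡ (((¬p ≡ (q ⊃ q)) ⊃ ((p ⊃ r) ⊃ (¬q ≡ r))) ≡ (¬(r ⊃ (q ⊃ r)) ⊃ (((p ≡ q) ≡ p) ⊃ ¬p)))) ≡ (((p ≡ p) ≡ (((q ⊃ r) ≡ r) ⊃ p)) ≡ (((¬p ≡ p) ≡ ¬(q ⊃ p)) ≡ ((q ≡ r) ≡ ((q ⊃ p) ≡ p)))) = 0 ≡ 1/2 = 1/2

1/2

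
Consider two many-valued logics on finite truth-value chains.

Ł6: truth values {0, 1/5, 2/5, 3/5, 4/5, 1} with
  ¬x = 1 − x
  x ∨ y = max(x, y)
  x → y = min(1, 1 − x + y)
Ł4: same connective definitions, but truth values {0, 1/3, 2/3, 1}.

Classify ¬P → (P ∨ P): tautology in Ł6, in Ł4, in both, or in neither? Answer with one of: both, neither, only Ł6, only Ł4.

neither

In Ł6: at P = 0 the value is 0 — not a tautology.
In Ł4: at P = 0 the value is 0 — not a tautology.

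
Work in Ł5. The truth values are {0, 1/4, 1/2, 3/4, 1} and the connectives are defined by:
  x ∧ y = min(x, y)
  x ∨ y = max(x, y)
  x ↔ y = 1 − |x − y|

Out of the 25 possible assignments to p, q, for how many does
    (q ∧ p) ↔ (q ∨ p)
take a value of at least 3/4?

value 1: 5 assignments (counts)
value 3/4: 8 assignments (counts)
value 1/2: 6 assignments
value 1/4: 4 assignments
value 0: 2 assignments
So 13 of the 25 assignments meet the threshold.

13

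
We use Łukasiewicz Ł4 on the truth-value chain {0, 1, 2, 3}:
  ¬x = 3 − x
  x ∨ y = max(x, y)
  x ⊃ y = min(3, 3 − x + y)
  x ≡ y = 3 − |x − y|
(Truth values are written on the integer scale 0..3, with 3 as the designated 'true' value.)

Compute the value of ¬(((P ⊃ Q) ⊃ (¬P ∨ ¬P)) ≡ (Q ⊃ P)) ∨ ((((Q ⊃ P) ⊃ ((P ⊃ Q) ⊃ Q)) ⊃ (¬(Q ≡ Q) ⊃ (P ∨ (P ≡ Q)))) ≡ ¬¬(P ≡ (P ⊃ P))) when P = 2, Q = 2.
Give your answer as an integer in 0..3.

P ⊃ Q = 2 ⊃ 2 = 3
¬P = ¬2 = 1
¬P = ¬2 = 1
¬P ∨ ¬P = 1 ∨ 1 = 1
(P ⊃ Q) ⊃ (¬P ∨ ¬P) = 3 ⊃ 1 = 1
Q ⊃ P = 2 ⊃ 2 = 3
((P ⊃ Q) ⊃ (¬P ∨ ¬P)) ≡ (Q ⊃ P) = 1 ≡ 3 = 1
¬(((P ⊃ Q) ⊃ (¬P ∨ ¬P)) ≡ (Q ⊃ P)) = ¬1 = 2
Q ⊃ P = 2 ⊃ 2 = 3
P ⊃ Q = 2 ⊃ 2 = 3
(P ⊃ Q) ⊃ Q = 3 ⊃ 2 = 2
(Q ⊃ P) ⊃ ((P ⊃ Q) ⊃ Q) = 3 ⊃ 2 = 2
Q ≡ Q = 2 ≡ 2 = 3
¬(Q ≡ Q) = ¬3 = 0
P ≡ Q = 2 ≡ 2 = 3
P ∨ (P ≡ Q) = 2 ∨ 3 = 3
¬(Q ≡ Q) ⊃ (P ∨ (P ≡ Q)) = 0 ⊃ 3 = 3
((Q ⊃ P) ⊃ ((P ⊃ Q) ⊃ Q)) ⊃ (¬(Q ≡ Q) ⊃ (P ∨ (P ≡ Q))) = 2 ⊃ 3 = 3
P ⊃ P = 2 ⊃ 2 = 3
P ≡ (P ⊃ P) = 2 ≡ 3 = 2
¬(P ≡ (P ⊃ P)) = ¬2 = 1
¬¬(P ≡ (P ⊃ P)) = ¬1 = 2
(((Q ⊃ P) ⊃ ((P ⊃ Q) ⊃ Q)) ⊃ (¬(Q ≡ Q) ⊃ (P ∨ (P ≡ Q)))) ≡ ¬¬(P ≡ (P ⊃ P)) = 3 ≡ 2 = 2
¬(((P ⊃ Q) ⊃ (¬P ∨ ¬P)) ≡ (Q ⊃ P)) ∨ ((((Q ⊃ P) ⊃ ((P ⊃ Q) ⊃ Q)) ⊃ (¬(Q ≡ Q) ⊃ (P ∨ (P ≡ Q)))) ≡ ¬¬(P ≡ (P ⊃ P))) = 2 ∨ 2 = 2

2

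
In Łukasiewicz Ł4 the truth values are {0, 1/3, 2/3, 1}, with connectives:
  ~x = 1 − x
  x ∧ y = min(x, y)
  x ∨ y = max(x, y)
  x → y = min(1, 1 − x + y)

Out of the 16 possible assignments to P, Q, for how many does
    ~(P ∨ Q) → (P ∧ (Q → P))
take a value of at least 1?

P = 0, Q = 0 ↦ 0  <
P = 0, Q = 1/3 ↦ 1/3  <
P = 0, Q = 2/3 ↦ 2/3  <
P = 0, Q = 1 ↦ 1  ≥
P = 1/3, Q = 0 ↦ 2/3  <
P = 1/3, Q = 1/3 ↦ 2/3  <
P = 1/3, Q = 2/3 ↦ 1  ≥
P = 1/3, Q = 1 ↦ 1  ≥
P = 2/3, Q = 0 ↦ 1  ≥
P = 2/3, Q = 1/3 ↦ 1  ≥
P = 2/3, Q = 2/3 ↦ 1  ≥
P = 2/3, Q = 1 ↦ 1  ≥
P = 1, Q = 0 ↦ 1  ≥
P = 1, Q = 1/3 ↦ 1  ≥
P = 1, Q = 2/3 ↦ 1  ≥
P = 1, Q = 1 ↦ 1  ≥
So 11 of the 16 assignments meet the threshold.

11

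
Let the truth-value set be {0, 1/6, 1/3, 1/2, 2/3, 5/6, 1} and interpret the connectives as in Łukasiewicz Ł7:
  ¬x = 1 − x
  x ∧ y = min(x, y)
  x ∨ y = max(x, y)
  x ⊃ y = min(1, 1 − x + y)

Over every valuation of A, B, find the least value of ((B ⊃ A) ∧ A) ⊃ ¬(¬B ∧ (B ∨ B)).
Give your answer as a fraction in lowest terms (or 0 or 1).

Take A = 1, B = 1/2:
B ⊃ A = 1/2 ⊃ 1 = 1
(B ⊃ A) ∧ A = 1 ∧ 1 = 1
¬B = ¬1/2 = 1/2
B ∨ B = 1/2 ∨ 1/2 = 1/2
¬B ∧ (B ∨ B) = 1/2 ∧ 1/2 = 1/2
¬(¬B ∧ (B ∨ B)) = ¬1/2 = 1/2
((B ⊃ A) ∧ A) ⊃ ¬(¬B ∧ (B ∨ B)) = 1 ⊃ 1/2 = 1/2
No assignment yields a value below 1/2, so this is the minimum.

1/2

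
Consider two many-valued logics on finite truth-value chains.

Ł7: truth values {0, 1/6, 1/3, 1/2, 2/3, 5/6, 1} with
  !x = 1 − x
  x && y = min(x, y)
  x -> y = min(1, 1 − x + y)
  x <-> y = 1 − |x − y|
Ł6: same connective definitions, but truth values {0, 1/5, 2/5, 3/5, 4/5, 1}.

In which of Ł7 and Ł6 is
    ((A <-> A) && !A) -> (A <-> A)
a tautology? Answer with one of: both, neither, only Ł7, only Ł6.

In Ł7: every assignment gives 1 — tautology.
In Ł6: every assignment gives 1 — tautology.

both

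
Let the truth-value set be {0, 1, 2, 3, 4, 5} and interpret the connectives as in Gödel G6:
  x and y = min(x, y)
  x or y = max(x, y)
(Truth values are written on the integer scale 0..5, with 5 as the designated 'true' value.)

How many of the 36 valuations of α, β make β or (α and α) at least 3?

value 5: 11 assignments (counts)
value 4: 9 assignments (counts)
value 3: 7 assignments (counts)
value 2: 5 assignments
value 1: 3 assignments
value 0: 1 assignment
So 27 of the 36 assignments meet the threshold.

27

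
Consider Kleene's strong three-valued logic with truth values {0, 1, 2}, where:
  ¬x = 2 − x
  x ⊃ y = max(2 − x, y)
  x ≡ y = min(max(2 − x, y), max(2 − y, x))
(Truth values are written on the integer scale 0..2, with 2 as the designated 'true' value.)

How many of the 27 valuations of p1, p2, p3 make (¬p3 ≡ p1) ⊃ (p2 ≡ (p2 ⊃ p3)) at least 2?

8

value 2: 8 assignments (counts)
value 1: 16 assignments
value 0: 3 assignments
So 8 of the 27 assignments meet the threshold.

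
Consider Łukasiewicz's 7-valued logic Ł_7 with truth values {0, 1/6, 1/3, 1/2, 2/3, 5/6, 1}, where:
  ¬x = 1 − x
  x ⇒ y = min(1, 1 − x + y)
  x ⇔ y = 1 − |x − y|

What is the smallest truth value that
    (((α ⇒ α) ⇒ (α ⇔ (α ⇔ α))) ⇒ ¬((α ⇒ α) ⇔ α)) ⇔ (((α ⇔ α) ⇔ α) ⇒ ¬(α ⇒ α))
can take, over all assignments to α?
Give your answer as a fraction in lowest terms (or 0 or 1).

Take α = 1/2:
α ⇒ α = 1/2 ⇒ 1/2 = 1
α ⇔ α = 1/2 ⇔ 1/2 = 1
α ⇔ (α ⇔ α) = 1/2 ⇔ 1 = 1/2
(α ⇒ α) ⇒ (α ⇔ (α ⇔ α)) = 1 ⇒ 1/2 = 1/2
α ⇒ α = 1/2 ⇒ 1/2 = 1
(α ⇒ α) ⇔ α = 1 ⇔ 1/2 = 1/2
¬((α ⇒ α) ⇔ α) = ¬1/2 = 1/2
((α ⇒ α) ⇒ (α ⇔ (α ⇔ α))) ⇒ ¬((α ⇒ α) ⇔ α) = 1/2 ⇒ 1/2 = 1
α ⇔ α = 1/2 ⇔ 1/2 = 1
(α ⇔ α) ⇔ α = 1 ⇔ 1/2 = 1/2
α ⇒ α = 1/2 ⇒ 1/2 = 1
¬(α ⇒ α) = ¬1 = 0
((α ⇔ α) ⇔ α) ⇒ ¬(α ⇒ α) = 1/2 ⇒ 0 = 1/2
(((α ⇒ α) ⇒ (α ⇔ (α ⇔ α))) ⇒ ¬((α ⇒ α) ⇔ α)) ⇔ (((α ⇔ α) ⇔ α) ⇒ ¬(α ⇒ α)) = 1 ⇔ 1/2 = 1/2
No assignment yields a value below 1/2, so this is the minimum.

1/2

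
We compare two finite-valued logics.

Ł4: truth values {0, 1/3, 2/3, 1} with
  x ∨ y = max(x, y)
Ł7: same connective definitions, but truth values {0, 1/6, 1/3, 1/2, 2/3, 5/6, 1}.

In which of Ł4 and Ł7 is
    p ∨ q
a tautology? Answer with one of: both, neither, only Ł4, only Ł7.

In Ł4: at p = 0, q = 0 the value is 0 — not a tautology.
In Ł7: at p = 0, q = 0 the value is 0 — not a tautology.

neither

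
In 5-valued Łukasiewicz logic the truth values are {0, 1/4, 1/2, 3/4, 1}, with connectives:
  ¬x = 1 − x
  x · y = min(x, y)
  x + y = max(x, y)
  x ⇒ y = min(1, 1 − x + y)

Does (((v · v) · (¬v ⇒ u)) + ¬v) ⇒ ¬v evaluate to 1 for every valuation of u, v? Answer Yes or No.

Counterexample: take u = 0, v = 3/4.
v · v = 3/4 · 3/4 = 3/4
¬v = ¬3/4 = 1/4
¬v ⇒ u = 1/4 ⇒ 0 = 3/4
(v · v) · (¬v ⇒ u) = 3/4 · 3/4 = 3/4
¬v = ¬3/4 = 1/4
((v · v) · (¬v ⇒ u)) + ¬v = 3/4 + 1/4 = 3/4
¬v = ¬3/4 = 1/4
(((v · v) · (¬v ⇒ u)) + ¬v) ⇒ ¬v = 3/4 ⇒ 1/4 = 1/2
This gives 1/2 ≠ 1.

No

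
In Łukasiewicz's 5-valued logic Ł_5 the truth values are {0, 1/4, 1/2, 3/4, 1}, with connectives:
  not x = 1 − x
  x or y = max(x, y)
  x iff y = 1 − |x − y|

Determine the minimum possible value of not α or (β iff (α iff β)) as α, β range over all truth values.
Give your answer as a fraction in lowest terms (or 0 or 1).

Take α = 1/2, β = 0:
not α = not 1/2 = 1/2
α iff β = 1/2 iff 0 = 1/2
β iff (α iff β) = 0 iff 1/2 = 1/2
not α or (β iff (α iff β)) = 1/2 or 1/2 = 1/2
No assignment yields a value below 1/2, so this is the minimum.

1/2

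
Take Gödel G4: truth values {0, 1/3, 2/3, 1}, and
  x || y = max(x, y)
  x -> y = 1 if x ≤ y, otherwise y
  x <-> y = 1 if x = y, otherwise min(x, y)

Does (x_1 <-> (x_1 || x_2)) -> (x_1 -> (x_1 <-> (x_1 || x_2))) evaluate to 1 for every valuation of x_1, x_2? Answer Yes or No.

Yes

x_1 = 0, x_2 = 0 ↦ 1
x_1 = 0, x_2 = 1/3 ↦ 1
x_1 = 0, x_2 = 2/3 ↦ 1
x_1 = 0, x_2 = 1 ↦ 1
x_1 = 1/3, x_2 = 0 ↦ 1
x_1 = 1/3, x_2 = 1/3 ↦ 1
x_1 = 1/3, x_2 = 2/3 ↦ 1
x_1 = 1/3, x_2 = 1 ↦ 1
x_1 = 2/3, x_2 = 0 ↦ 1
x_1 = 2/3, x_2 = 1/3 ↦ 1
x_1 = 2/3, x_2 = 2/3 ↦ 1
x_1 = 2/3, x_2 = 1 ↦ 1
x_1 = 1, x_2 = 0 ↦ 1
x_1 = 1, x_2 = 1/3 ↦ 1
x_1 = 1, x_2 = 2/3 ↦ 1
x_1 = 1, x_2 = 1 ↦ 1
Every assignment gives a value ≥ 1.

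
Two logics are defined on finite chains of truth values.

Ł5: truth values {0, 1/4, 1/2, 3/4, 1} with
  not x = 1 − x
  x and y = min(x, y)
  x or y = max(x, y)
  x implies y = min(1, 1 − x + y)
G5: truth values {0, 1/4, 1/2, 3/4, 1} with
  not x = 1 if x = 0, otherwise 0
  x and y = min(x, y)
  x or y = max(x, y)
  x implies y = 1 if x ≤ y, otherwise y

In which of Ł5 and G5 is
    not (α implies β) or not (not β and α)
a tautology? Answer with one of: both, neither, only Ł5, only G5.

In Ł5: at α = 1/4, β = 0 the value is 3/4 — not a tautology.
In G5: every assignment gives 1 — tautology.

only G5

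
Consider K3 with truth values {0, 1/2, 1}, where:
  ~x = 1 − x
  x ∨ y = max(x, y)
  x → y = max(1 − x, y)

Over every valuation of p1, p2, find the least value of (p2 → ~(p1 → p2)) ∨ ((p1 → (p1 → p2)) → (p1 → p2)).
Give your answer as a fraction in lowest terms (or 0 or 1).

1/2

Take p1 = 1/2, p2 = 1/2:
p1 → p2 = 1/2 → 1/2 = 1/2
~(p1 → p2) = ~1/2 = 1/2
p2 → ~(p1 → p2) = 1/2 → 1/2 = 1/2
p1 → p2 = 1/2 → 1/2 = 1/2
p1 → (p1 → p2) = 1/2 → 1/2 = 1/2
p1 → p2 = 1/2 → 1/2 = 1/2
(p1 → (p1 → p2)) → (p1 → p2) = 1/2 → 1/2 = 1/2
(p2 → ~(p1 → p2)) ∨ ((p1 → (p1 → p2)) → (p1 → p2)) = 1/2 ∨ 1/2 = 1/2
No assignment yields a value below 1/2, so this is the minimum.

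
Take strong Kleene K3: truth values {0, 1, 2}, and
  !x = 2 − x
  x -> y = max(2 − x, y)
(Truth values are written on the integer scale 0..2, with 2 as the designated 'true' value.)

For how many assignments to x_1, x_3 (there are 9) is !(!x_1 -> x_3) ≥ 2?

1

x_1 = 0, x_3 = 0 ↦ 2  ≥
x_1 = 0, x_3 = 1 ↦ 1  <
x_1 = 0, x_3 = 2 ↦ 0  <
x_1 = 1, x_3 = 0 ↦ 1  <
x_1 = 1, x_3 = 1 ↦ 1  <
x_1 = 1, x_3 = 2 ↦ 0  <
x_1 = 2, x_3 = 0 ↦ 0  <
x_1 = 2, x_3 = 1 ↦ 0  <
x_1 = 2, x_3 = 2 ↦ 0  <
So 1 of the 9 assignments meets the threshold.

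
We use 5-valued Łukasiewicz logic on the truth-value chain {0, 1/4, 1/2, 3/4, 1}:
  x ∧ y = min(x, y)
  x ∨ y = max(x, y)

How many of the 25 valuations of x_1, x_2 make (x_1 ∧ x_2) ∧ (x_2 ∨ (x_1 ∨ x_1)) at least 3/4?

4

value 1: 1 assignment (counts)
value 3/4: 3 assignments (counts)
value 1/2: 5 assignments
value 1/4: 7 assignments
value 0: 9 assignments
So 4 of the 25 assignments meet the threshold.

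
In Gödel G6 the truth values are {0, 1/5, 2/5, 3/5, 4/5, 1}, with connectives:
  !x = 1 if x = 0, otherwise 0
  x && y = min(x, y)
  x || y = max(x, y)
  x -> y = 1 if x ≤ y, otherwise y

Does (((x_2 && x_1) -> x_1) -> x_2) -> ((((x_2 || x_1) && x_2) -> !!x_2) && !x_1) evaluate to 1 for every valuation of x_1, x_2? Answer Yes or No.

Counterexample: take x_1 = 1/5, x_2 = 1/5.
x_2 && x_1 = 1/5 && 1/5 = 1/5
(x_2 && x_1) -> x_1 = 1/5 -> 1/5 = 1
((x_2 && x_1) -> x_1) -> x_2 = 1 -> 1/5 = 1/5
x_2 || x_1 = 1/5 || 1/5 = 1/5
(x_2 || x_1) && x_2 = 1/5 && 1/5 = 1/5
!x_2 = !1/5 = 0
!!x_2 = !0 = 1
((x_2 || x_1) && x_2) -> !!x_2 = 1/5 -> 1 = 1
!x_1 = !1/5 = 0
(((x_2 || x_1) && x_2) -> !!x_2) && !x_1 = 1 && 0 = 0
(((x_2 && x_1) -> x_1) -> x_2) -> ((((x_2 || x_1) && x_2) -> !!x_2) && !x_1) = 1/5 -> 0 = 0
This gives 0 ≠ 1.

No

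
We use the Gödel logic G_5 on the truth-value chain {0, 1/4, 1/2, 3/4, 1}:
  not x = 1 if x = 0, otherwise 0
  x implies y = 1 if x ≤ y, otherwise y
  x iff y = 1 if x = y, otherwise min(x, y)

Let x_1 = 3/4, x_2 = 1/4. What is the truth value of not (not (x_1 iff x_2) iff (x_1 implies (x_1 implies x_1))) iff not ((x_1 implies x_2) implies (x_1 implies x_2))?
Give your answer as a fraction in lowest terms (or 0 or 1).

x_1 iff x_2 = 3/4 iff 1/4 = 1/4
not (x_1 iff x_2) = not 1/4 = 0
x_1 implies x_1 = 3/4 implies 3/4 = 1
x_1 implies (x_1 implies x_1) = 3/4 implies 1 = 1
not (x_1 iff x_2) iff (x_1 implies (x_1 implies x_1)) = 0 iff 1 = 0
not (not (x_1 iff x_2) iff (x_1 implies (x_1 implies x_1))) = not 0 = 1
x_1 implies x_2 = 3/4 implies 1/4 = 1/4
x_1 implies x_2 = 3/4 implies 1/4 = 1/4
(x_1 implies x_2) implies (x_1 implies x_2) = 1/4 implies 1/4 = 1
not ((x_1 implies x_2) implies (x_1 implies x_2)) = not 1 = 0
not (not (x_1 iff x_2) iff (x_1 implies (x_1 implies x_1))) iff not ((x_1 implies x_2) implies (x_1 implies x_2)) = 1 iff 0 = 0

0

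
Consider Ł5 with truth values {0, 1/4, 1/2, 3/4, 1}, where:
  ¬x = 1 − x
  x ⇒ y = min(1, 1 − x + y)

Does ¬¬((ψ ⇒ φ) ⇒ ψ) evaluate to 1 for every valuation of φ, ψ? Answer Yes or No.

Counterexample: take φ = 0, ψ = 0.
ψ ⇒ φ = 0 ⇒ 0 = 1
(ψ ⇒ φ) ⇒ ψ = 1 ⇒ 0 = 0
¬((ψ ⇒ φ) ⇒ ψ) = ¬0 = 1
¬¬((ψ ⇒ φ) ⇒ ψ) = ¬1 = 0
This gives 0 ≠ 1.

No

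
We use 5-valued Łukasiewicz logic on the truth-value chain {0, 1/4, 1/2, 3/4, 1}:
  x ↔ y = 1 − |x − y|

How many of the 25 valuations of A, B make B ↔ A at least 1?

value 1: 5 assignments (counts)
value 3/4: 8 assignments
value 1/2: 6 assignments
value 1/4: 4 assignments
value 0: 2 assignments
So 5 of the 25 assignments meet the threshold.

5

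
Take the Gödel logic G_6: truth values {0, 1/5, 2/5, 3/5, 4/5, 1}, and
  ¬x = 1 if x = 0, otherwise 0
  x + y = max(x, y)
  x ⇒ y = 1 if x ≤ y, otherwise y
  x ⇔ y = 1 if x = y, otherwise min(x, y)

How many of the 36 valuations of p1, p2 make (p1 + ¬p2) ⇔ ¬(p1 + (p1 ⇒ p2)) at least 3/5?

value 1: 5 assignments (counts)
value 0: 31 assignments
So 5 of the 36 assignments meet the threshold.

5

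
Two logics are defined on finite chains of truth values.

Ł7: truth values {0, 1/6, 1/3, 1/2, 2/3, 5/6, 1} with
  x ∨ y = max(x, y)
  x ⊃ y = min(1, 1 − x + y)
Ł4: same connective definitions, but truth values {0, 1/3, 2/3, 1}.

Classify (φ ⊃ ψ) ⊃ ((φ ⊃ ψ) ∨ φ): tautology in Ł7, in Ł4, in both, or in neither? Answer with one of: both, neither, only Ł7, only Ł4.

both

In Ł7: every assignment gives 1 — tautology.
In Ł4: every assignment gives 1 — tautology.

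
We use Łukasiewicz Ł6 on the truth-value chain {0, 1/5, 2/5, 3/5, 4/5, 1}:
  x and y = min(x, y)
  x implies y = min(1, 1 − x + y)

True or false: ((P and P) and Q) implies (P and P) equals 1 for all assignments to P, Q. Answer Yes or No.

Yes

At P = 3/5, Q = 4/5, for instance:
P and P = 3/5 and 3/5 = 3/5
(P and P) and Q = 3/5 and 4/5 = 3/5
((P and P) and Q) implies (P and P) = 3/5 implies 3/5 = 1
and checking the remaining 35 assignments likewise gives ≥ 1 in every case.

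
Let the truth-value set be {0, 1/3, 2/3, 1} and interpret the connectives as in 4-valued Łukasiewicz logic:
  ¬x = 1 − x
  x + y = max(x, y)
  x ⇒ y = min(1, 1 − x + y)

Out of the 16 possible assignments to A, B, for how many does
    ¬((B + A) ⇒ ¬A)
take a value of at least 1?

4

A = 0, B = 0 ↦ 0  <
A = 0, B = 1/3 ↦ 0  <
A = 0, B = 2/3 ↦ 0  <
A = 0, B = 1 ↦ 0  <
A = 1/3, B = 0 ↦ 0  <
A = 1/3, B = 1/3 ↦ 0  <
A = 1/3, B = 2/3 ↦ 0  <
A = 1/3, B = 1 ↦ 1/3  <
A = 2/3, B = 0 ↦ 1/3  <
A = 2/3, B = 1/3 ↦ 1/3  <
A = 2/3, B = 2/3 ↦ 1/3  <
A = 2/3, B = 1 ↦ 2/3  <
A = 1, B = 0 ↦ 1  ≥
A = 1, B = 1/3 ↦ 1  ≥
A = 1, B = 2/3 ↦ 1  ≥
A = 1, B = 1 ↦ 1  ≥
So 4 of the 16 assignments meet the threshold.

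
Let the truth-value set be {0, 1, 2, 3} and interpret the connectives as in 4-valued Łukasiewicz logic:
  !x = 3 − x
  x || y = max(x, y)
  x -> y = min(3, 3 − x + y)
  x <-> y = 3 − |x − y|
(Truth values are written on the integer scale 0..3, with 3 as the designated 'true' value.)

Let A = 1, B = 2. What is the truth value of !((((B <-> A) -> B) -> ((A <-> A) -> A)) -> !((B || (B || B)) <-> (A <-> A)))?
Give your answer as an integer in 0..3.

B <-> A = 2 <-> 1 = 2
(B <-> A) -> B = 2 -> 2 = 3
A <-> A = 1 <-> 1 = 3
(A <-> A) -> A = 3 -> 1 = 1
((B <-> A) -> B) -> ((A <-> A) -> A) = 3 -> 1 = 1
B || B = 2 || 2 = 2
B || (B || B) = 2 || 2 = 2
A <-> A = 1 <-> 1 = 3
(B || (B || B)) <-> (A <-> A) = 2 <-> 3 = 2
!((B || (B || B)) <-> (A <-> A)) = !2 = 1
(((B <-> A) -> B) -> ((A <-> A) -> A)) -> !((B || (B || B)) <-> (A <-> A)) = 1 -> 1 = 3
!((((B <-> A) -> B) -> ((A <-> A) -> A)) -> !((B || (B || B)) <-> (A <-> A))) = !3 = 0

0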